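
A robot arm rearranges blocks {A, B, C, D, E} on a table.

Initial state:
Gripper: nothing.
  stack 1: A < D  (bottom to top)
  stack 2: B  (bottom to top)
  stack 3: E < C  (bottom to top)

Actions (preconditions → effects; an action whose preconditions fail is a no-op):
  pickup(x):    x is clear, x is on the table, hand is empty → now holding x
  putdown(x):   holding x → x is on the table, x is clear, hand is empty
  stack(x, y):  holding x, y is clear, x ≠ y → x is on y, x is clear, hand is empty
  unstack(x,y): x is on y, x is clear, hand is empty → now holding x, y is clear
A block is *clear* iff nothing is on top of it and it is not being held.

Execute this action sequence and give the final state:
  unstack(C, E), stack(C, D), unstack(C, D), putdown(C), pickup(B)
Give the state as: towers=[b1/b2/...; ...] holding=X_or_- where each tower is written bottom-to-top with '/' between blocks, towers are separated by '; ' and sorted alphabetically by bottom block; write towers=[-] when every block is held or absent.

step 1 (unstack(C, E)): towers=[A/D; B; E] holding=C
step 2 (stack(C, D)): towers=[A/D/C; B; E] holding=-
step 3 (unstack(C, D)): towers=[A/D; B; E] holding=C
step 4 (putdown(C)): towers=[A/D; B; C; E] holding=-
step 5 (pickup(B)): towers=[A/D; C; E] holding=B

towers=[A/D; C; E] holding=B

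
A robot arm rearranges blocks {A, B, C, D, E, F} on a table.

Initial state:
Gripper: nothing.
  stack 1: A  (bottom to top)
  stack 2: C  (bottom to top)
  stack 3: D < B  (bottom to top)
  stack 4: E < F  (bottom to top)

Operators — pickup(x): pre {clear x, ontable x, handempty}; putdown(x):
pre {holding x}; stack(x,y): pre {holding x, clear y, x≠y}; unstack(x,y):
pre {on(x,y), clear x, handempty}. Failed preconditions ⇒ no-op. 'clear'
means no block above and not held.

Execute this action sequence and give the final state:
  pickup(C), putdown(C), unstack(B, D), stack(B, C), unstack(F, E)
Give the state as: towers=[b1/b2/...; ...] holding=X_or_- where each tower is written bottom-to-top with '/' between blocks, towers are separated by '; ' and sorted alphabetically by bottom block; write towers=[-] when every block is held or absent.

step 1 (pickup(C)): towers=[A; D/B; E/F] holding=C
step 2 (putdown(C)): towers=[A; C; D/B; E/F] holding=-
step 3 (unstack(B, D)): towers=[A; C; D; E/F] holding=B
step 4 (stack(B, C)): towers=[A; C/B; D; E/F] holding=-
step 5 (unstack(F, E)): towers=[A; C/B; D; E] holding=F

towers=[A; C/B; D; E] holding=F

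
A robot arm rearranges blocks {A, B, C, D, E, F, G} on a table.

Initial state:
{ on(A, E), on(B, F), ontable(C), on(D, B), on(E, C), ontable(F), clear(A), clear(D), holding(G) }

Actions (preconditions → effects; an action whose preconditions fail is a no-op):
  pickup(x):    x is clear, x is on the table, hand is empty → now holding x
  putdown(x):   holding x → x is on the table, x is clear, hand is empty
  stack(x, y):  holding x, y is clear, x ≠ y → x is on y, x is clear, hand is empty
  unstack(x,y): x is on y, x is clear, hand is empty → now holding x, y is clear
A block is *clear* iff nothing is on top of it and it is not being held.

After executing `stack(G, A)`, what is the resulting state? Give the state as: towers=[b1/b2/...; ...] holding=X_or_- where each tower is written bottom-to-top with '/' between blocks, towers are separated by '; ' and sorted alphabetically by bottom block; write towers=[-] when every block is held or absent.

before: towers=[C/E/A; F/B/D] holding=G
pre[stack(G, A)]: holding(G) yes, clear(A) yes, G≠A yes
all met → apply stack(G, A)
after:  towers=[C/E/A/G; F/B/D] holding=-

towers=[C/E/A/G; F/B/D] holding=-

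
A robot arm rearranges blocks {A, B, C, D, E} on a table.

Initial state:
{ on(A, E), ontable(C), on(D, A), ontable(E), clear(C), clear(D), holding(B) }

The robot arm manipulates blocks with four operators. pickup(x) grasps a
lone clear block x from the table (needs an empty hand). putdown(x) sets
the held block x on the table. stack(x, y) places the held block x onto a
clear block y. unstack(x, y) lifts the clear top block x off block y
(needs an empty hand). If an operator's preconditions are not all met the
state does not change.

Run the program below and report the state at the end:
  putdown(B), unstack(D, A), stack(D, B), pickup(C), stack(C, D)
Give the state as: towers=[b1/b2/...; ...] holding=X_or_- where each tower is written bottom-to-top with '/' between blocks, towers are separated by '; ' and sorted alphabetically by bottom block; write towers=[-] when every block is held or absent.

step 1 (putdown(B)): towers=[B; C; E/A/D] holding=-
step 2 (unstack(D, A)): towers=[B; C; E/A] holding=D
step 3 (stack(D, B)): towers=[B/D; C; E/A] holding=-
step 4 (pickup(C)): towers=[B/D; E/A] holding=C
step 5 (stack(C, D)): towers=[B/D/C; E/A] holding=-

towers=[B/D/C; E/A] holding=-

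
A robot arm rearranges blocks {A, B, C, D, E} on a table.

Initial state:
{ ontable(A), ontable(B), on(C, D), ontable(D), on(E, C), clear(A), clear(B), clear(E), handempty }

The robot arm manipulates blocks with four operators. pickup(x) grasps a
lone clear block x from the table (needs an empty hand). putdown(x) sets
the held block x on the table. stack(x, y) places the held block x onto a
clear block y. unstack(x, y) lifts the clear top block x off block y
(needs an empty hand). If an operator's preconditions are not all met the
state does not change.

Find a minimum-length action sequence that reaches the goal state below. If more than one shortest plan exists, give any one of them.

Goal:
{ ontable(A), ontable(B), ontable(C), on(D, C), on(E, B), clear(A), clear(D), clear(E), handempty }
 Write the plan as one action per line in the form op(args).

unstack(E, C)
stack(E, B)
unstack(C, D)
putdown(C)
pickup(D)
stack(D, C)

step 1 (unstack(E, C)): towers=[A; B; D/C] holding=E
step 2 (stack(E, B)): towers=[A; B/E; D/C] holding=-
step 3 (unstack(C, D)): towers=[A; B/E; D] holding=C
step 4 (putdown(C)): towers=[A; B/E; C; D] holding=-
step 5 (pickup(D)): towers=[A; B/E; C] holding=D
step 6 (stack(D, C)): towers=[A; B/E; C/D] holding=-
goal check: towers=[A; B/E; C/D] holding=- — reached (length 6, optimal by BFS)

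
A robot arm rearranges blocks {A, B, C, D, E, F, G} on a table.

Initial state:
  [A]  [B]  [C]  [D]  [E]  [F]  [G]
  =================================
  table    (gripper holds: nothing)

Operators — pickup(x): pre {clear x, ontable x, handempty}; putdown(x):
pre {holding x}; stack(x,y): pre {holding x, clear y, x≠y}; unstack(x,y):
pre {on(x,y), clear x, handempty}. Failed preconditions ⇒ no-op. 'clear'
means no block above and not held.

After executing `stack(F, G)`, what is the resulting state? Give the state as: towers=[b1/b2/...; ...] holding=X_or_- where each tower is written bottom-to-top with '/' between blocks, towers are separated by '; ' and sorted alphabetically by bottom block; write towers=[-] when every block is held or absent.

towers=[A; B; C; D; E; F; G] holding=-

before: towers=[A; B; C; D; E; F; G] holding=-
pre[stack(F, G)]: holding(F) no, clear(G) yes, F≠G yes
holding(F) unmet → stack(F, G) is a no-op
after:  towers=[A; B; C; D; E; F; G] holding=-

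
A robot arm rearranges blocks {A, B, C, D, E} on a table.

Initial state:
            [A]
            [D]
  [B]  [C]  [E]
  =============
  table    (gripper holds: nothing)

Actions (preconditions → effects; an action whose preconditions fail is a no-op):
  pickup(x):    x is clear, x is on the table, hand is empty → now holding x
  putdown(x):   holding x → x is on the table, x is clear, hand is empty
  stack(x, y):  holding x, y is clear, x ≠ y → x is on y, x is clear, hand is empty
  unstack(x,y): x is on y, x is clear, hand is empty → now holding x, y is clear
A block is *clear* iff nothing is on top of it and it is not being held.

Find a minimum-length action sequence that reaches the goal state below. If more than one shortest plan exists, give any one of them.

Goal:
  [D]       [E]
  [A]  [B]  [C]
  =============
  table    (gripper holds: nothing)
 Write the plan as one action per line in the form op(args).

unstack(A, D)
putdown(A)
unstack(D, E)
stack(D, A)
pickup(E)
stack(E, C)

step 1 (unstack(A, D)): towers=[B; C; E/D] holding=A
step 2 (putdown(A)): towers=[A; B; C; E/D] holding=-
step 3 (unstack(D, E)): towers=[A; B; C; E] holding=D
step 4 (stack(D, A)): towers=[A/D; B; C; E] holding=-
step 5 (pickup(E)): towers=[A/D; B; C] holding=E
step 6 (stack(E, C)): towers=[A/D; B; C/E] holding=-
goal check: towers=[A/D; B; C/E] holding=- — reached (length 6, optimal by BFS)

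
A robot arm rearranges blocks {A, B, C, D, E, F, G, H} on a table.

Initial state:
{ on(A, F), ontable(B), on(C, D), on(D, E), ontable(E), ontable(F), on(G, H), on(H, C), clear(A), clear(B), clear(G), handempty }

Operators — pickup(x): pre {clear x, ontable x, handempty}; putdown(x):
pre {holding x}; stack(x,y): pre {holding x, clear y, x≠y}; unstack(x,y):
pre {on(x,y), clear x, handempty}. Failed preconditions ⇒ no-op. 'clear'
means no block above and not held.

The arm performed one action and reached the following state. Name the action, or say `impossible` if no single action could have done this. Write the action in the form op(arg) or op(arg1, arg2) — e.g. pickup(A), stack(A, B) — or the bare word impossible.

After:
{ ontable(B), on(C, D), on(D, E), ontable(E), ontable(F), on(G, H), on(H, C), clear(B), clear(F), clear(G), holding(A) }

target: towers=[B; E/D/C/H/G; F] holding=A
     unstack(G, H) → towers=[B; E/D/C/H; F/A] holding=G
     unstack(A, F) → towers=[B; E/D/C/H/G; F] holding=A  ← match
         pickup(B) → towers=[E/D/C/H/G; F/A] holding=B

unstack(A, F)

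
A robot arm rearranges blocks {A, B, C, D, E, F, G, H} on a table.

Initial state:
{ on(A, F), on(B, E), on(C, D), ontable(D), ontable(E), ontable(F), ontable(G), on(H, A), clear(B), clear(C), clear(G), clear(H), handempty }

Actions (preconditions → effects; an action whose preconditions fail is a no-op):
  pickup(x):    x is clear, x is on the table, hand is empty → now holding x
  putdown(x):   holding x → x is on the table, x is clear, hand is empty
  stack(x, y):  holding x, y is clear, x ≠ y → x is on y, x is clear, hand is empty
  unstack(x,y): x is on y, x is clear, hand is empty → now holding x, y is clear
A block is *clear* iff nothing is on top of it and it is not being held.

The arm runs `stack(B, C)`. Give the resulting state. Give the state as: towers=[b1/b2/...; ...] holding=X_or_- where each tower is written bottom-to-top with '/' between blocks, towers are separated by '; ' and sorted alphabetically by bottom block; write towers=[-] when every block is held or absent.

towers=[D/C; E/B; F/A/H; G] holding=-

before: towers=[D/C; E/B; F/A/H; G] holding=-
pre[stack(B, C)]: holding(B) ✗, clear(C) ✓, B≠C ✓
holding(B) unmet → stack(B, C) is a no-op
after:  towers=[D/C; E/B; F/A/H; G] holding=-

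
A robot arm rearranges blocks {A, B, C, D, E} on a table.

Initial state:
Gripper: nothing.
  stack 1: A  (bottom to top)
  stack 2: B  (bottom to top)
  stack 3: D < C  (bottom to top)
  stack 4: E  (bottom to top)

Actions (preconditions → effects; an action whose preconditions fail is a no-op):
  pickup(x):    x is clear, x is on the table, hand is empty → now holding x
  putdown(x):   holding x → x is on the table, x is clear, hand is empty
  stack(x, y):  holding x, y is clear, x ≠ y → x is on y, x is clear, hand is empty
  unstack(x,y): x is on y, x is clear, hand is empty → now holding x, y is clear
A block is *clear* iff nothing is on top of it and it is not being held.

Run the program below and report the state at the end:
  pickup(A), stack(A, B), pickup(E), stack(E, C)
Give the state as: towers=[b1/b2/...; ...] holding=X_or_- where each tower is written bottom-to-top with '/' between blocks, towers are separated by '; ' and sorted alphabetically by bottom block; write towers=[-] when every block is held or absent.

step 1 (pickup(A)): towers=[B; D/C; E] holding=A
step 2 (stack(A, B)): towers=[B/A; D/C; E] holding=-
step 3 (pickup(E)): towers=[B/A; D/C] holding=E
step 4 (stack(E, C)): towers=[B/A; D/C/E] holding=-

towers=[B/A; D/C/E] holding=-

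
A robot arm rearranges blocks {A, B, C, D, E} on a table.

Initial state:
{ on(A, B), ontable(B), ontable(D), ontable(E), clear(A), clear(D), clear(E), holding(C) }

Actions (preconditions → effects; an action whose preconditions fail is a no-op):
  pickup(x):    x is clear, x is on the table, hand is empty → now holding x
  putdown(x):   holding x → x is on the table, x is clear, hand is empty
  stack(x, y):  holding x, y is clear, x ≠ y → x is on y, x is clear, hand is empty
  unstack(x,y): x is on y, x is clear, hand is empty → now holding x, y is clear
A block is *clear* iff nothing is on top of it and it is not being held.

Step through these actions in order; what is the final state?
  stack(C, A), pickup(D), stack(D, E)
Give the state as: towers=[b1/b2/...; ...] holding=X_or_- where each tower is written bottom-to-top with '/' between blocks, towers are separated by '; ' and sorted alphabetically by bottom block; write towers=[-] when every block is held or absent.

towers=[B/A/C; E/D] holding=-

step 1 (stack(C, A)): towers=[B/A/C; D; E] holding=-
step 2 (pickup(D)): towers=[B/A/C; E] holding=D
step 3 (stack(D, E)): towers=[B/A/C; E/D] holding=-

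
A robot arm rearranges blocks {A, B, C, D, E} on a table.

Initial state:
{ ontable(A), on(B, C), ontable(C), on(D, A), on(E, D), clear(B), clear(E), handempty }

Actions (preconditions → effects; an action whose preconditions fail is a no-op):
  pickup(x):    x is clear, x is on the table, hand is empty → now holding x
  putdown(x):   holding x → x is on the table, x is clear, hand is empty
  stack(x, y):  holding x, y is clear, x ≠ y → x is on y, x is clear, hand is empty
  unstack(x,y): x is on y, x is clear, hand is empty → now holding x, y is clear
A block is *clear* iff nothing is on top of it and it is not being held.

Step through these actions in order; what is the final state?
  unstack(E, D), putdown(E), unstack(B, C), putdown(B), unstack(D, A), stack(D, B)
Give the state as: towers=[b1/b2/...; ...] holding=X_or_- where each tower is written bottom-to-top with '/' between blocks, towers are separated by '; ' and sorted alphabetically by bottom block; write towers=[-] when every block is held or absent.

step 1 (unstack(E, D)): towers=[A/D; C/B] holding=E
step 2 (putdown(E)): towers=[A/D; C/B; E] holding=-
step 3 (unstack(B, C)): towers=[A/D; C; E] holding=B
step 4 (putdown(B)): towers=[A/D; B; C; E] holding=-
step 5 (unstack(D, A)): towers=[A; B; C; E] holding=D
step 6 (stack(D, B)): towers=[A; B/D; C; E] holding=-

towers=[A; B/D; C; E] holding=-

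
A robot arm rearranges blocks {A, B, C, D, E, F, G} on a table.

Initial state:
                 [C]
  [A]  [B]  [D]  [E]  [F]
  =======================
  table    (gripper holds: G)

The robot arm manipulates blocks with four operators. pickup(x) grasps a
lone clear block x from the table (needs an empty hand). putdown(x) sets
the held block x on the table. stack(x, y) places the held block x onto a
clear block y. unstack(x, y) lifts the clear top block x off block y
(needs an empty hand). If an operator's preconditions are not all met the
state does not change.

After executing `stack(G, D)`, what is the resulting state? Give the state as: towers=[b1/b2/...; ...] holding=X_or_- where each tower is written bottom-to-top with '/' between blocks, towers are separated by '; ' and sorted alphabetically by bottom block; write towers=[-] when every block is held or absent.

towers=[A; B; D/G; E/C; F] holding=-

before: towers=[A; B; D; E/C; F] holding=G
pre[stack(G, D)]: holding(G) ✓, clear(D) ✓, G≠D ✓
all met → apply stack(G, D)
after:  towers=[A; B; D/G; E/C; F] holding=-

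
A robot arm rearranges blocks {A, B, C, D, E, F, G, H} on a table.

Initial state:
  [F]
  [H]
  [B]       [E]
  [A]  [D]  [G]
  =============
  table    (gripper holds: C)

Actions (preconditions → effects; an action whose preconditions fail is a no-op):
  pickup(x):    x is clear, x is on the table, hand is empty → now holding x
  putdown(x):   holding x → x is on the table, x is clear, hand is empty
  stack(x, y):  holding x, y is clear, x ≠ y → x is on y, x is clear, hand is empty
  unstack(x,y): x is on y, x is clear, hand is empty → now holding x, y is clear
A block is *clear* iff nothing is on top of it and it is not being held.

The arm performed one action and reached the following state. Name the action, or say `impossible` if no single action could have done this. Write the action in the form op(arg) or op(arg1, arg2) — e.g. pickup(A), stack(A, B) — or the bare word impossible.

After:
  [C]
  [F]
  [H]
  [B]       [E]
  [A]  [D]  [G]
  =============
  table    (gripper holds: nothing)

stack(C, F)

target: towers=[A/B/H/F/C; D; G/E] holding=-
        putdown(C) → towers=[A/B/H/F; C; D; G/E] holding=-
       stack(C, E) → towers=[A/B/H/F; D; G/E/C] holding=-
       stack(C, F) → towers=[A/B/H/F/C; D; G/E] holding=-  ← match
       stack(C, D) → towers=[A/B/H/F; D/C; G/E] holding=-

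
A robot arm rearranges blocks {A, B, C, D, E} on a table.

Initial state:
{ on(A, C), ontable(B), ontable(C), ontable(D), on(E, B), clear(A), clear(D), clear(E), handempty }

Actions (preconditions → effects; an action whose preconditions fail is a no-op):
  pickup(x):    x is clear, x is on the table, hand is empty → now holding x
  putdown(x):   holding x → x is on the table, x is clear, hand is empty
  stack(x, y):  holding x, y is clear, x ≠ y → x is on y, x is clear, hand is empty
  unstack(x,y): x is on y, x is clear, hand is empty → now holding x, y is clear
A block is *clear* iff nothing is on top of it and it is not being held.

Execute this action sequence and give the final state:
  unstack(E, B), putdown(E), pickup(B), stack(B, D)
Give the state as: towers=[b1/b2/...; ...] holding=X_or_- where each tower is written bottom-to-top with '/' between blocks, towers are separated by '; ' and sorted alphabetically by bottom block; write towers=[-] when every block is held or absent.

towers=[C/A; D/B; E] holding=-

step 1 (unstack(E, B)): towers=[B; C/A; D] holding=E
step 2 (putdown(E)): towers=[B; C/A; D; E] holding=-
step 3 (pickup(B)): towers=[C/A; D; E] holding=B
step 4 (stack(B, D)): towers=[C/A; D/B; E] holding=-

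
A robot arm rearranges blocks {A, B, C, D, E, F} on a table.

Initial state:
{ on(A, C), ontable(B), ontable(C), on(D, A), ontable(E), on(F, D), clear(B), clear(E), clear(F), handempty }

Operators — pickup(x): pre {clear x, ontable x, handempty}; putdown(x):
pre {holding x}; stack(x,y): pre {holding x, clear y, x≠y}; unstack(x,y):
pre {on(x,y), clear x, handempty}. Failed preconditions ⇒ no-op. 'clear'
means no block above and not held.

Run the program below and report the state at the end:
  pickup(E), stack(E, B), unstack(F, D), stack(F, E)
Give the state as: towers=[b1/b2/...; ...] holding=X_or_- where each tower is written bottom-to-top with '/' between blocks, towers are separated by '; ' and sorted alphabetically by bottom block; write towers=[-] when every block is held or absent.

step 1 (pickup(E)): towers=[B; C/A/D/F] holding=E
step 2 (stack(E, B)): towers=[B/E; C/A/D/F] holding=-
step 3 (unstack(F, D)): towers=[B/E; C/A/D] holding=F
step 4 (stack(F, E)): towers=[B/E/F; C/A/D] holding=-

towers=[B/E/F; C/A/D] holding=-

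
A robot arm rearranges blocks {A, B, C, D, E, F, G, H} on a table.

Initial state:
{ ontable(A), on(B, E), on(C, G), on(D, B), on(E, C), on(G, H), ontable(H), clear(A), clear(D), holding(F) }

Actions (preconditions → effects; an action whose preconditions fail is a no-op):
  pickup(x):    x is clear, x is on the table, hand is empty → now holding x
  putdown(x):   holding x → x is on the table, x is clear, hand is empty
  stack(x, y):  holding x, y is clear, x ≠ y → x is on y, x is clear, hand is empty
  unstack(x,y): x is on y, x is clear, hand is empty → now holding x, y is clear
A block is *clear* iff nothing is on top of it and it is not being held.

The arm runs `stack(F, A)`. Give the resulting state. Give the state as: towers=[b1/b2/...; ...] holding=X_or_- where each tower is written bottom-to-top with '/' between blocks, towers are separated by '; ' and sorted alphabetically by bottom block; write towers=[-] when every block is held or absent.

towers=[A/F; H/G/C/E/B/D] holding=-

before: towers=[A; H/G/C/E/B/D] holding=F
pre[stack(F, A)]: holding(F) ✓, clear(A) ✓, F≠A ✓
all met → apply stack(F, A)
after:  towers=[A/F; H/G/C/E/B/D] holding=-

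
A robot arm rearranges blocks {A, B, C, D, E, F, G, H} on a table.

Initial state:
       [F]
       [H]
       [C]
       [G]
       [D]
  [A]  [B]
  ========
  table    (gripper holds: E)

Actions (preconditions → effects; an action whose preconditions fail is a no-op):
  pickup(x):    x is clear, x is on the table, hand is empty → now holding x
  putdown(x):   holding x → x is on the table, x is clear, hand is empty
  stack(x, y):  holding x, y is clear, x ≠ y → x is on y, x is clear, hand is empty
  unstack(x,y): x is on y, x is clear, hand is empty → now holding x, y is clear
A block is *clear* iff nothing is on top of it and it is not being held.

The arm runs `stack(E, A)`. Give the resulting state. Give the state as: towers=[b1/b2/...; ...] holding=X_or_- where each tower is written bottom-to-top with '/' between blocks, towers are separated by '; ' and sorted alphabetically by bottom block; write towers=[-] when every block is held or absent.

before: towers=[A; B/D/G/C/H/F] holding=E
pre[stack(E, A)]: holding(E) yes, clear(A) yes, E≠A yes
all met → apply stack(E, A)
after:  towers=[A/E; B/D/G/C/H/F] holding=-

towers=[A/E; B/D/G/C/H/F] holding=-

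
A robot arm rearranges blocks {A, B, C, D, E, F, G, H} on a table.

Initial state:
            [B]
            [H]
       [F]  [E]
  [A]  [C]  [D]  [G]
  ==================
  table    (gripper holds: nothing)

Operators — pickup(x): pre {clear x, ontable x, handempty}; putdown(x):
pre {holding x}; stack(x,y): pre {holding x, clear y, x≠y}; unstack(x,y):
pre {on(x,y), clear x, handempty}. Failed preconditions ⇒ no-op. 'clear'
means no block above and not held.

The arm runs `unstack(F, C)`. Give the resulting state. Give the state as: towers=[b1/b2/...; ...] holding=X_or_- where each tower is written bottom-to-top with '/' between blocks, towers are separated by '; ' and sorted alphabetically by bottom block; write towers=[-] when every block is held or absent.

before: towers=[A; C/F; D/E/H/B; G] holding=-
pre[unstack(F, C)]: on(F,C) yes, clear(F) yes, handempty yes
all met → apply unstack(F, C)
after:  towers=[A; C; D/E/H/B; G] holding=F

towers=[A; C; D/E/H/B; G] holding=F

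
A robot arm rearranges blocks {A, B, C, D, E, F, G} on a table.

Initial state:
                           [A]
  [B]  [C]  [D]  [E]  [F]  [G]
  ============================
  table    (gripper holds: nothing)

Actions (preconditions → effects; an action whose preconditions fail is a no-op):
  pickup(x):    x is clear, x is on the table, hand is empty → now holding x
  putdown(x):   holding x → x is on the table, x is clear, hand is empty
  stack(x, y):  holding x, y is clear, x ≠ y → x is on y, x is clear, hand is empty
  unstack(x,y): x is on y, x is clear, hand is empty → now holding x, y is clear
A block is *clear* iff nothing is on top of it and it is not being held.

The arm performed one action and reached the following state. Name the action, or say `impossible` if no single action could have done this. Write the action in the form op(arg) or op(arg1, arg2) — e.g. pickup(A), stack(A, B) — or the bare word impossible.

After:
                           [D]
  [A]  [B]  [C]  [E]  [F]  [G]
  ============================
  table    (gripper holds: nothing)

target: towers=[A; B; C; E; F; G/D] holding=-
         pickup(B) → towers=[C; D; E; F; G/A] holding=B
         pickup(F) → towers=[B; C; D; E; G/A] holding=F
         pickup(D) → towers=[B; C; E; F; G/A] holding=D
     unstack(A, G) → towers=[B; C; D; E; F; G] holding=A
         pickup(E) → towers=[B; C; D; F; G/A] holding=E
         pickup(C) → towers=[B; D; E; F; G/A] holding=C
none of the 6 applicable actions match → impossible

impossible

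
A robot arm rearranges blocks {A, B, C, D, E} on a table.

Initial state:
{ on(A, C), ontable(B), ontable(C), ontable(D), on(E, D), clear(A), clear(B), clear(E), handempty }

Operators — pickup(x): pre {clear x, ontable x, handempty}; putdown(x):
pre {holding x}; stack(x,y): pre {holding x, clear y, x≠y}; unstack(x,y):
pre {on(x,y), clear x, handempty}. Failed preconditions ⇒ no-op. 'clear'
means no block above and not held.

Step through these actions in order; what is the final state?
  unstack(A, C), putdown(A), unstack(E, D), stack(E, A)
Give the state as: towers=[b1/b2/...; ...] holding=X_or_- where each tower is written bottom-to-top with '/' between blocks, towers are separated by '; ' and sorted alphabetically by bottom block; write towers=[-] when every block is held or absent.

towers=[A/E; B; C; D] holding=-

step 1 (unstack(A, C)): towers=[B; C; D/E] holding=A
step 2 (putdown(A)): towers=[A; B; C; D/E] holding=-
step 3 (unstack(E, D)): towers=[A; B; C; D] holding=E
step 4 (stack(E, A)): towers=[A/E; B; C; D] holding=-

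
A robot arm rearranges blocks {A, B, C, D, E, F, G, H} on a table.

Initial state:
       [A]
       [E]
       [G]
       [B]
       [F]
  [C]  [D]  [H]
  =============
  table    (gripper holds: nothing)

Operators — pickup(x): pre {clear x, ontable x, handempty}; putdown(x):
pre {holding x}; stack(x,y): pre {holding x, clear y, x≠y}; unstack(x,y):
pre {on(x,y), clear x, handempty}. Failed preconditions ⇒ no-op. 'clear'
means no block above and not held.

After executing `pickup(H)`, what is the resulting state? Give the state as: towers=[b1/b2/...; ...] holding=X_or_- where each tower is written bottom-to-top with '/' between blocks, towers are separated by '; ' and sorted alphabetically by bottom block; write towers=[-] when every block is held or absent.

towers=[C; D/F/B/G/E/A] holding=H

before: towers=[C; D/F/B/G/E/A; H] holding=-
pre[pickup(H)]: clear(H) ✓, ontable(H) ✓, handempty ✓
all met → apply pickup(H)
after:  towers=[C; D/F/B/G/E/A] holding=H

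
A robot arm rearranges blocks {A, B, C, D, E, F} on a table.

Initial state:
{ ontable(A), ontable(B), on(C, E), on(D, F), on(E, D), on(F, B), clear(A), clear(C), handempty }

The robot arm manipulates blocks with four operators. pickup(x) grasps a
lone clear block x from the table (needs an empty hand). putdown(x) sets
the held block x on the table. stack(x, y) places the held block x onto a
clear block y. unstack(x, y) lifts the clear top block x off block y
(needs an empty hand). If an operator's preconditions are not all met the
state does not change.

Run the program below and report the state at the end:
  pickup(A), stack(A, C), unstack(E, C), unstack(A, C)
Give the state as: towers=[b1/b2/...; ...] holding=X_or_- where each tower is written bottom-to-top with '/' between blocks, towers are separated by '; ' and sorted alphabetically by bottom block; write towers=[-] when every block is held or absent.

step 1 (pickup(A)): towers=[B/F/D/E/C] holding=A
step 2 (stack(A, C)): towers=[B/F/D/E/C/A] holding=-
step 3 (unstack(E, C)) [no-op]: towers=[B/F/D/E/C/A] holding=-
step 4 (unstack(A, C)): towers=[B/F/D/E/C] holding=A

towers=[B/F/D/E/C] holding=A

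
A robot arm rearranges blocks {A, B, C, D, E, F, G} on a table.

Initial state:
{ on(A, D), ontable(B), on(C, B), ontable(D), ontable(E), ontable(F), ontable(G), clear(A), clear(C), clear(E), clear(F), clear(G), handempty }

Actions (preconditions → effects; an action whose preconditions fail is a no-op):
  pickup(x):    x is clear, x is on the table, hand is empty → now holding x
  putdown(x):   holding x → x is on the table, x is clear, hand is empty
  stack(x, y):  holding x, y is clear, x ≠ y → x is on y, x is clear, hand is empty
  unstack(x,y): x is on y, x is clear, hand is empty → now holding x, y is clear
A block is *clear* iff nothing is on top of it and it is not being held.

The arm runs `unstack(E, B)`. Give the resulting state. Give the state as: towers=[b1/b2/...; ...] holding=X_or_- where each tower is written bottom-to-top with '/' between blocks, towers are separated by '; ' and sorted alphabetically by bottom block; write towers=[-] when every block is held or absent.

before: towers=[B/C; D/A; E; F; G] holding=-
pre[unstack(E, B)]: on(E,B) fail, clear(E) ok, handempty ok
on(E,B) unmet → unstack(E, B) is a no-op
after:  towers=[B/C; D/A; E; F; G] holding=-

towers=[B/C; D/A; E; F; G] holding=-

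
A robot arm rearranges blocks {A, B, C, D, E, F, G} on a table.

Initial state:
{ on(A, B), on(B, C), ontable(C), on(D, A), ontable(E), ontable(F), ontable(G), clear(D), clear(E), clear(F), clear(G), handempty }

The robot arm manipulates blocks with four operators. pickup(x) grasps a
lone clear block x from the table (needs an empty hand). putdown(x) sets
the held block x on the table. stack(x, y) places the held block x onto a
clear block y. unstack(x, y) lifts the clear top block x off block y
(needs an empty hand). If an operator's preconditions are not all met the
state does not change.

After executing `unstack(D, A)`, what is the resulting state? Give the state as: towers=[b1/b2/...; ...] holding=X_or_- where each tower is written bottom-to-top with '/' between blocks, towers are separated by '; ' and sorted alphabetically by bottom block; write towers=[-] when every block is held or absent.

before: towers=[C/B/A/D; E; F; G] holding=-
pre[unstack(D, A)]: on(D,A) ✓, clear(D) ✓, handempty ✓
all met → apply unstack(D, A)
after:  towers=[C/B/A; E; F; G] holding=D

towers=[C/B/A; E; F; G] holding=D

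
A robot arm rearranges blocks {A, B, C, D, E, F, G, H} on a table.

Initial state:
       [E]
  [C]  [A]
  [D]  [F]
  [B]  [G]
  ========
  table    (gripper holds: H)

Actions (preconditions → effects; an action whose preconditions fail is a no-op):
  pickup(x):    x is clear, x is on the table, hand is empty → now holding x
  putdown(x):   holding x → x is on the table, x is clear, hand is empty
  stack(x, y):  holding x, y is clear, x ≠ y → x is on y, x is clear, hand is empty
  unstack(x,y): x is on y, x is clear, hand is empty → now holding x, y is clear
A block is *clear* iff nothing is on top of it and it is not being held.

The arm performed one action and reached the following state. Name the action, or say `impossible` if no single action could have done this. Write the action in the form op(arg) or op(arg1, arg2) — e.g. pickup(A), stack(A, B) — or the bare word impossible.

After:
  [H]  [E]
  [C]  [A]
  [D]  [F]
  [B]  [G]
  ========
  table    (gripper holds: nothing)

stack(H, C)

target: towers=[B/D/C/H; G/F/A/E] holding=-
        putdown(H) → towers=[B/D/C; G/F/A/E; H] holding=-
       stack(H, E) → towers=[B/D/C; G/F/A/E/H] holding=-
       stack(H, C) → towers=[B/D/C/H; G/F/A/E] holding=-  ← match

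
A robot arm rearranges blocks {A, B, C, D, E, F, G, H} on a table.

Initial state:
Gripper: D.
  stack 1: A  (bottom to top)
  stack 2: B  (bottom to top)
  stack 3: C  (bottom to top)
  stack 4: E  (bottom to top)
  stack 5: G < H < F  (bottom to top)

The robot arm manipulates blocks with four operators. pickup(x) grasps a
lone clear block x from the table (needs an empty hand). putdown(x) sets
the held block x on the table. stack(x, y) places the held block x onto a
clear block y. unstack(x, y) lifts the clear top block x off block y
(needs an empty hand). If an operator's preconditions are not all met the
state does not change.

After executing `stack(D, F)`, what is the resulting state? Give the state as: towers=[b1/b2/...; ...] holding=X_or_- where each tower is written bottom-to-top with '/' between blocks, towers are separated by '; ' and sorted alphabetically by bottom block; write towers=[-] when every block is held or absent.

before: towers=[A; B; C; E; G/H/F] holding=D
pre[stack(D, F)]: holding(D) ✓, clear(F) ✓, D≠F ✓
all met → apply stack(D, F)
after:  towers=[A; B; C; E; G/H/F/D] holding=-

towers=[A; B; C; E; G/H/F/D] holding=-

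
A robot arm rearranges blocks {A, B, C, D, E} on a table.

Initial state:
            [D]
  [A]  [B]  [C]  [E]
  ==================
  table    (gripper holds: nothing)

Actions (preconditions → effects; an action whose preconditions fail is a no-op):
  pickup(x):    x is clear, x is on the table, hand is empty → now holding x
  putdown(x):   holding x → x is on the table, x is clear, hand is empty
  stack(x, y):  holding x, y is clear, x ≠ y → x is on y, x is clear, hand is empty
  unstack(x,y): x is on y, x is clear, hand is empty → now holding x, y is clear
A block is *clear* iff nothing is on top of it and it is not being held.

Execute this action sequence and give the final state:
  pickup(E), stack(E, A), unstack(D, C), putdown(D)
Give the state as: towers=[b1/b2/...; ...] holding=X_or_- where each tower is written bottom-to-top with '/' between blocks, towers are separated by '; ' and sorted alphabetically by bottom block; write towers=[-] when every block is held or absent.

step 1 (pickup(E)): towers=[A; B; C/D] holding=E
step 2 (stack(E, A)): towers=[A/E; B; C/D] holding=-
step 3 (unstack(D, C)): towers=[A/E; B; C] holding=D
step 4 (putdown(D)): towers=[A/E; B; C; D] holding=-

towers=[A/E; B; C; D] holding=-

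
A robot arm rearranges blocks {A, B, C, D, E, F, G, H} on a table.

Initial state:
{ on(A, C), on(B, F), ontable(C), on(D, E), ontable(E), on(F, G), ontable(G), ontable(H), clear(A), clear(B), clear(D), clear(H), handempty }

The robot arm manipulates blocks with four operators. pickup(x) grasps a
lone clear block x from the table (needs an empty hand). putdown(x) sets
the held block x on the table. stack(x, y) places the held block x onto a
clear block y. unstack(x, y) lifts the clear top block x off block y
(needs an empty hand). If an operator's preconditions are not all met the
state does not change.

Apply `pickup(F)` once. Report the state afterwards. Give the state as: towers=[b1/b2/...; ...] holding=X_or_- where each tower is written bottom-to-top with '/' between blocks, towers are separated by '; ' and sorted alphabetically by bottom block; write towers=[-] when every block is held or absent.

before: towers=[C/A; E/D; G/F/B; H] holding=-
pre[pickup(F)]: clear(F) fail, ontable(F) fail, handempty ok
clear(F), ontable(F) unmet → pickup(F) is a no-op
after:  towers=[C/A; E/D; G/F/B; H] holding=-

towers=[C/A; E/D; G/F/B; H] holding=-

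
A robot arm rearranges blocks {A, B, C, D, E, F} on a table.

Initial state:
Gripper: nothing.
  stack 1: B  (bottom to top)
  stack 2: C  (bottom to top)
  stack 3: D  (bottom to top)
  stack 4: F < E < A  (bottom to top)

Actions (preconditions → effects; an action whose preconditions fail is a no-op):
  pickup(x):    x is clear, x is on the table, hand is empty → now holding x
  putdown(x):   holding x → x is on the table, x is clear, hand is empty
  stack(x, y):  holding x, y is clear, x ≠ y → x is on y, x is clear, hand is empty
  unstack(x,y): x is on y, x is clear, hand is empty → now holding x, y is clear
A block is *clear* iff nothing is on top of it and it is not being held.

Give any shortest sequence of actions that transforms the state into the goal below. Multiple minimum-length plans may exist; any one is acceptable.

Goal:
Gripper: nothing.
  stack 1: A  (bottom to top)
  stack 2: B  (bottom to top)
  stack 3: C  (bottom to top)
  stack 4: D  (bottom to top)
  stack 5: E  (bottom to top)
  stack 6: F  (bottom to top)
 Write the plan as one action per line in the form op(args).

step 1 (unstack(A, E)): towers=[B; C; D; F/E] holding=A
step 2 (putdown(A)): towers=[A; B; C; D; F/E] holding=-
step 3 (unstack(E, F)): towers=[A; B; C; D; F] holding=E
step 4 (putdown(E)): towers=[A; B; C; D; E; F] holding=-
goal check: towers=[A; B; C; D; E; F] holding=- — reached (length 4, optimal by BFS)

unstack(A, E)
putdown(A)
unstack(E, F)
putdown(E)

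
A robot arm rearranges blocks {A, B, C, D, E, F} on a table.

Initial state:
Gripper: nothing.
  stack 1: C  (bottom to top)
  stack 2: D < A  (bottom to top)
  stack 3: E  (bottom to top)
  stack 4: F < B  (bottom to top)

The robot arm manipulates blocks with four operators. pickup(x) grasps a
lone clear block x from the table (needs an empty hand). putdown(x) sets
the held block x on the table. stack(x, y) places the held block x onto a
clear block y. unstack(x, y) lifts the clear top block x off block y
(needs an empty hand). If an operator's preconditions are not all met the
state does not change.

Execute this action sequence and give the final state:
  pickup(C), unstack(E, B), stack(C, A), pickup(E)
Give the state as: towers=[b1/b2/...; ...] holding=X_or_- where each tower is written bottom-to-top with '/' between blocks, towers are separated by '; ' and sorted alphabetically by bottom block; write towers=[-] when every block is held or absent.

towers=[D/A/C; F/B] holding=E

step 1 (pickup(C)): towers=[D/A; E; F/B] holding=C
step 2 (unstack(E, B)) [no-op]: towers=[D/A; E; F/B] holding=C
step 3 (stack(C, A)): towers=[D/A/C; E; F/B] holding=-
step 4 (pickup(E)): towers=[D/A/C; F/B] holding=E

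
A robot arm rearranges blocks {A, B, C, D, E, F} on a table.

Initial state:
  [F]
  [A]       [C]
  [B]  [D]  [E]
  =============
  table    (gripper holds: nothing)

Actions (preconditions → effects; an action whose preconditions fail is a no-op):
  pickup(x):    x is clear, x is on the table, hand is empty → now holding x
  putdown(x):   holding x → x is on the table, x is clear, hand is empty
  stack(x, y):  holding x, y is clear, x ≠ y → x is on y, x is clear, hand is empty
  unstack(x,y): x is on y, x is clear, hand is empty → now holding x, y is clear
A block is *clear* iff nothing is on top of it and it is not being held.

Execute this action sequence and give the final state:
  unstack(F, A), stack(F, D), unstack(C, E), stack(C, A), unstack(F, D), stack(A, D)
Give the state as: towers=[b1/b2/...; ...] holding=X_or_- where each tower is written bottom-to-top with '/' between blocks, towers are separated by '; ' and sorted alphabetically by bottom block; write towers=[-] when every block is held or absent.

step 1 (unstack(F, A)): towers=[B/A; D; E/C] holding=F
step 2 (stack(F, D)): towers=[B/A; D/F; E/C] holding=-
step 3 (unstack(C, E)): towers=[B/A; D/F; E] holding=C
step 4 (stack(C, A)): towers=[B/A/C; D/F; E] holding=-
step 5 (unstack(F, D)): towers=[B/A/C; D; E] holding=F
step 6 (stack(A, D)) [no-op]: towers=[B/A/C; D; E] holding=F

towers=[B/A/C; D; E] holding=F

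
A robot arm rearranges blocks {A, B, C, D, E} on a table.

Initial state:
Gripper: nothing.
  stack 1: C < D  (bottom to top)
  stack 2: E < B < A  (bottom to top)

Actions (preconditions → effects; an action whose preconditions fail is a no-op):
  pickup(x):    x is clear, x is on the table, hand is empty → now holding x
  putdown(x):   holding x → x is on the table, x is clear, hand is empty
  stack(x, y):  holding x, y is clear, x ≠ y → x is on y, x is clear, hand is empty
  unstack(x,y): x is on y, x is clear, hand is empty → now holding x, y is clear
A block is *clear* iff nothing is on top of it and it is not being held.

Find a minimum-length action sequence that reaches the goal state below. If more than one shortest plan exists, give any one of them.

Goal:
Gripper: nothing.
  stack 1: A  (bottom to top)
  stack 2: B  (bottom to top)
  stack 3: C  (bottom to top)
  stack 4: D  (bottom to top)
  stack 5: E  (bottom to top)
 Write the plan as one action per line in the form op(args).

step 1 (unstack(D, C)): towers=[C; E/B/A] holding=D
step 2 (putdown(D)): towers=[C; D; E/B/A] holding=-
step 3 (unstack(A, B)): towers=[C; D; E/B] holding=A
step 4 (putdown(A)): towers=[A; C; D; E/B] holding=-
step 5 (unstack(B, E)): towers=[A; C; D; E] holding=B
step 6 (putdown(B)): towers=[A; B; C; D; E] holding=-
goal check: towers=[A; B; C; D; E] holding=- — reached (length 6, optimal by BFS)

unstack(D, C)
putdown(D)
unstack(A, B)
putdown(A)
unstack(B, E)
putdown(B)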